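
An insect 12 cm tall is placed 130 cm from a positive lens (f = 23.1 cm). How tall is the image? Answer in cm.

1/d_i = 1/f − 1/d_o = 1/(23.10) − 1/(130) = 0.03560, so d_i = 28.09 cm.
m = −d_i/d_o = -0.2161.
|h_i| = |m|·h_o = 0.2161 × 12 = 2.59 cm. The image is real, inverted and reduced, on the far side of the lens.

2.59 cm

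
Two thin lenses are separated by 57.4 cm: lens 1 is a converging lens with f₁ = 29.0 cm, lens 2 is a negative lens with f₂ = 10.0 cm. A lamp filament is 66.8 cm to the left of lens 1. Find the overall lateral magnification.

m = -0.475

Lens 1: 1/d_i1 = 1/(29.0) − 1/(66.8) = 0.01951, so d_i1 = 51.25 cm; m₁ = −d_i1/d_o1 = -0.7672.
d_o2 = 57.4 − (51.25) = 6.150 cm.
f₂ = −10.0 cm (diverging).
Lens 2: 1/d_i2 = 1/(-10.0) − 1/(6.150) = -0.2626, so d_i2 = -3.808 cm; m₂ = −d_i2/d_o2 = +0.6192.
m = m₁·m₂ = (-0.7672)(+0.6192) = -0.475.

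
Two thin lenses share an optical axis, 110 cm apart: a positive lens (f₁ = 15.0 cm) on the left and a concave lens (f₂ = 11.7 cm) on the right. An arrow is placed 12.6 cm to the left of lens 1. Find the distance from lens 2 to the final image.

11.0 cm

Lens 1: 1/d_i1 = 1/f₁ − 1/d_o1 = 1/(15.0) − 1/(12.6) = -0.01270, so d_i1 = -78.75 cm.
The intermediate image is 78.75 cm to the left of lens 1 (virtual), which is 110 − (-78.75) = 188.8 cm to the left of lens 2, so d_o2 = +188.8 cm.
Lens 2 is diverging, so f₂ = −11.7 cm.
Lens 2: 1/d_i2 = 1/f₂ − 1/d_o2 = 1/(-11.7) − 1/(188.8) = -0.09077, so d_i2 = -11.0 cm.
The final image is virtual, 11.0 cm to the left of lens 2 (overall magnification ≈ 0.36).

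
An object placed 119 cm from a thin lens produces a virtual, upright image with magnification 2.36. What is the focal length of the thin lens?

m = −d_i/d_o ⇒ d_i = −m·d_o = −(+2.36)·(119) = -280.8 cm.
1/f = 1/d_o + 1/d_i = 1/(119) + 1/(-280.8) = 0.004842, so f = 207 cm.
Since f is positive, the thin lens is converging.

f = 207 cm (converging)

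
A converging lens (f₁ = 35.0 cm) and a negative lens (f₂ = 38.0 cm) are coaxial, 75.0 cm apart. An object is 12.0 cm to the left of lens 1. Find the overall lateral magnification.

m = +0.441

Lens 1: 1/d_i1 = 1/(35.0) − 1/(12.0) = -0.05476, so d_i1 = -18.26 cm; m₁ = −d_i1/d_o1 = +1.522.
d_o2 = 75.0 − (-18.26) = 93.26 cm.
f₂ = −38.0 cm (diverging).
Lens 2: 1/d_i2 = 1/(-38.0) − 1/(93.26) = -0.03704, so d_i2 = -27.00 cm; m₂ = −d_i2/d_o2 = +0.2895.
m = m₁·m₂ = (+1.522)(+0.2895) = +0.441.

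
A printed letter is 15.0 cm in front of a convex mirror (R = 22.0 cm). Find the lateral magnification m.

f = R/2 = 22.0/2 = 11.00 cm; for a convex mirror, f = -11.00 cm.
1/d_i = 1/f − 1/d_o = 1/(-11.00) − 1/(15.0) = -0.1576, so d_i = -6.346 cm.
m = −d_i/d_o = −(-6.346)/(15.0) = +0.423.
The image is virtual, upright and reduced, behind the mirror.

m = +0.423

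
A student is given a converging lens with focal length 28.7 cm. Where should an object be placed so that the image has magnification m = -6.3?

m = −d_i/d_o ⇒ d_i = −m·d_o.
1/f = 1/d_o + 1/d_i = 1/d_o − 1/(m·d_o) = (1 − 1/m)/d_o, so d_o = f(1 − 1/m) = (28.70)(1 − 1/(-6.3)) = 33.3 cm.

33.3 cm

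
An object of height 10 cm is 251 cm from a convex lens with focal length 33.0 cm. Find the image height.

1/d_i = 1/f − 1/d_o = 1/(33.00) − 1/(251) = 0.02632, so d_i = 38.00 cm.
m = −d_i/d_o = -0.1514.
|h_i| = |m|·h_o = 0.1514 × 10 = 1.51 cm. The image is real, inverted and reduced, on the far side of the lens.

1.51 cm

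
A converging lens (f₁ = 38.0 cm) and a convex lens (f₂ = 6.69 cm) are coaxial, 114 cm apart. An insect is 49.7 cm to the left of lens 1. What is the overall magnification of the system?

Lens 1: 1/d_i1 = 1/(38.0) − 1/(49.7) = 0.006195, so d_i1 = 161.4 cm; m₁ = −d_i1/d_o1 = -3.247.
d_o2 = 114 − (161.4) = -47.40 cm (virtual object).
Lens 2: 1/d_i2 = 1/(6.69) − 1/(-47.40) = 0.1706, so d_i2 = 5.863 cm; m₂ = −d_i2/d_o2 = +0.1237.
m = m₁·m₂ = (-3.247)(+0.1237) = -0.402.

m = -0.402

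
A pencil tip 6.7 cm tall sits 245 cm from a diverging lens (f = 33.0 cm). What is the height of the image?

For a diverging lens, f = -33.0 cm.
1/d_i = 1/f − 1/d_o = 1/(-33.00) − 1/(245) = -0.03438, so d_i = -29.08 cm.
m = −d_i/d_o = +0.1187.
|h_i| = |m|·h_o = 0.1187 × 6.7 = 0.795 cm. The image is virtual, upright and reduced, on the same side as the object.

0.795 cm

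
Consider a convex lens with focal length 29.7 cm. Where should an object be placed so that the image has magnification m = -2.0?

m = −d_i/d_o ⇒ d_i = −m·d_o.
1/f = 1/d_o + 1/d_i = 1/d_o − 1/(m·d_o) = (1 − 1/m)/d_o, so d_o = f(1 − 1/m) = (29.70)(1 − 1/(-2.0)) = 44.5 cm.

44.5 cm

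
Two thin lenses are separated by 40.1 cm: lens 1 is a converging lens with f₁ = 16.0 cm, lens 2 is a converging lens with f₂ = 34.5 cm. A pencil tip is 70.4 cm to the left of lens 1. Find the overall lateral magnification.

Lens 1: 1/d_i1 = 1/(16.0) − 1/(70.4) = 0.04830, so d_i1 = 20.71 cm; m₁ = −d_i1/d_o1 = -0.2942.
d_o2 = 40.1 − (20.71) = 19.39 cm.
Lens 2: 1/d_i2 = 1/(34.5) − 1/(19.39) = -0.02259, so d_i2 = -44.27 cm; m₂ = −d_i2/d_o2 = +2.283.
m = m₁·m₂ = (-0.2942)(+2.283) = -0.672.

m = -0.672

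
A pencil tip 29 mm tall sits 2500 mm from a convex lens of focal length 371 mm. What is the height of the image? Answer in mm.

5.05 mm

1/d_i = 1/f − 1/d_o = 1/(371.0) − 1/(2500) = 0.002295, so d_i = 435.7 mm.
m = −d_i/d_o = -0.1743.
|h_i| = |m|·h_o = 0.1743 × 29 = 5.05 mm. The image is real, inverted and reduced, on the far side of the lens.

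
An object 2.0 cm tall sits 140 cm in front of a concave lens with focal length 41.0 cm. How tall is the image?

0.453 cm

For a concave lens, f = -41.0 cm.
1/d_i = 1/f − 1/d_o = 1/(-41.00) − 1/(140) = -0.03153, so d_i = -31.71 cm.
m = −d_i/d_o = +0.2265.
|h_i| = |m|·h_o = 0.2265 × 2.0 = 0.453 cm. The image is virtual, upright and reduced, on the same side as the object.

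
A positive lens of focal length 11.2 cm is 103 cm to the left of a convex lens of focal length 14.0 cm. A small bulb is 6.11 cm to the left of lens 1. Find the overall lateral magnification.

m = -0.301

Lens 1: 1/d_i1 = 1/(11.2) − 1/(6.11) = -0.07438, so d_i1 = -13.44 cm; m₁ = −d_i1/d_o1 = +2.200.
d_o2 = 103 − (-13.44) = 116.4 cm.
Lens 2: 1/d_i2 = 1/(14.0) − 1/(116.4) = 0.06284, so d_i2 = 15.91 cm; m₂ = −d_i2/d_o2 = -0.1367.
m = m₁·m₂ = (+2.200)(-0.1367) = -0.301.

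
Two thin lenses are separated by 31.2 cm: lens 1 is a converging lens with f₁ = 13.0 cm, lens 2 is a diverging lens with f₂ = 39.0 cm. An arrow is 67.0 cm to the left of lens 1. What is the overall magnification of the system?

Lens 1: 1/d_i1 = 1/(13.0) − 1/(67.0) = 0.06200, so d_i1 = 16.13 cm; m₁ = −d_i1/d_o1 = -0.2407.
d_o2 = 31.2 − (16.13) = 15.07 cm.
f₂ = −39.0 cm (diverging).
Lens 2: 1/d_i2 = 1/(-39.0) − 1/(15.07) = -0.09200, so d_i2 = -10.87 cm; m₂ = −d_i2/d_o2 = +0.7213.
m = m₁·m₂ = (-0.2407)(+0.7213) = -0.174.

m = -0.174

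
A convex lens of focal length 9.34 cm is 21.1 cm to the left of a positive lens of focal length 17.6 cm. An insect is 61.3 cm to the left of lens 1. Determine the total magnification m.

m = -0.421

Lens 1: 1/d_i1 = 1/(9.34) − 1/(61.3) = 0.09075, so d_i1 = 11.02 cm; m₁ = −d_i1/d_o1 = -0.1798.
d_o2 = 21.1 − (11.02) = 10.08 cm.
Lens 2: 1/d_i2 = 1/(17.6) − 1/(10.08) = -0.04239, so d_i2 = -23.59 cm; m₂ = −d_i2/d_o2 = +2.340.
m = m₁·m₂ = (-0.1798)(+2.340) = -0.421.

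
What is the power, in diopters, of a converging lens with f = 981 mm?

f = 98.1 cm = 0.981 m.
P = 1/f = 1/(0.981 m) = +1.02 D.

P = +1.02 D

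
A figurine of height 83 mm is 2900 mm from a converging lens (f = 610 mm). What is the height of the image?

22.1 mm

1/d_i = 1/f − 1/d_o = 1/(610.0) − 1/(2900) = 0.001295, so d_i = 772.5 mm.
m = −d_i/d_o = -0.2664.
|h_i| = |m|·h_o = 0.2664 × 83 = 22.1 mm. The image is real, inverted and reduced, on the far side of the lens.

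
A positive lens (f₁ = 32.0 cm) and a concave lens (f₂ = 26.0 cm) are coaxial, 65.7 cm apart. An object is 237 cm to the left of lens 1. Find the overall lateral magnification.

Lens 1: 1/d_i1 = 1/(32.0) − 1/(237) = 0.02703, so d_i1 = 37.00 cm; m₁ = −d_i1/d_o1 = -0.1561.
d_o2 = 65.7 − (37.00) = 28.70 cm.
f₂ = −26.0 cm (diverging).
Lens 2: 1/d_i2 = 1/(-26.0) − 1/(28.70) = -0.07330, so d_i2 = -13.64 cm; m₂ = −d_i2/d_o2 = +0.4753.
m = m₁·m₂ = (-0.1561)(+0.4753) = -0.0742.

m = -0.0742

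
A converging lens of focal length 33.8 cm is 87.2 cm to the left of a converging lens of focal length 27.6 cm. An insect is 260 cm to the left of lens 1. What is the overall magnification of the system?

m = +0.199

Lens 1: 1/d_i1 = 1/(33.8) − 1/(260) = 0.02574, so d_i1 = 38.85 cm; m₁ = −d_i1/d_o1 = -0.1494.
d_o2 = 87.2 − (38.85) = 48.35 cm.
Lens 2: 1/d_i2 = 1/(27.6) − 1/(48.35) = 0.01555, so d_i2 = 64.31 cm; m₂ = −d_i2/d_o2 = -1.330.
m = m₁·m₂ = (-0.1494)(-1.330) = +0.199.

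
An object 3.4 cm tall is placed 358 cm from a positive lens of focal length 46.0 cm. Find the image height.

0.501 cm

1/d_i = 1/f − 1/d_o = 1/(46.00) − 1/(358) = 0.01895, so d_i = 52.78 cm.
m = −d_i/d_o = -0.1474.
|h_i| = |m|·h_o = 0.1474 × 3.4 = 0.501 cm. The image is real, inverted and reduced, on the far side of the lens.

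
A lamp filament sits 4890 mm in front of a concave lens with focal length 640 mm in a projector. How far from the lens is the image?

For a concave lens, f = -640 mm.
Lens equation: 1/d_i = 1/f − 1/d_o = 1/(-640.0) − 1/(4890) = -0.001563 − 0.0002045 = -0.001767, so d_i = -566 mm.
The image is virtual, upright and reduced, on the same side as the object.

566 mm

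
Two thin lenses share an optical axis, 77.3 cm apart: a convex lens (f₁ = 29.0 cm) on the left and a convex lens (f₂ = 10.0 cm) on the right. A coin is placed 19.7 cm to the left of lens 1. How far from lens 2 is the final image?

10.8 cm

Lens 1: 1/d_i1 = 1/f₁ − 1/d_o1 = 1/(29.0) − 1/(19.7) = -0.01628, so d_i1 = -61.43 cm.
The intermediate image is 61.43 cm to the left of lens 1 (virtual), which is 77.3 − (-61.43) = 138.7 cm to the left of lens 2, so d_o2 = +138.7 cm.
Lens 2: 1/d_i2 = 1/f₂ − 1/d_o2 = 1/(10.0) − 1/(138.7) = 0.09279, so d_i2 = 10.8 cm.
The final image is real, 10.8 cm to the right of lens 2 (overall magnification ≈ -0.24).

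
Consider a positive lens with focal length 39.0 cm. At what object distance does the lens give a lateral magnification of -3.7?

m = −d_i/d_o ⇒ d_i = −m·d_o.
1/f = 1/d_o + 1/d_i = 1/d_o − 1/(m·d_o) = (1 − 1/m)/d_o, so d_o = f(1 − 1/m) = (39.00)(1 − 1/(-3.7)) = 49.5 cm.

49.5 cm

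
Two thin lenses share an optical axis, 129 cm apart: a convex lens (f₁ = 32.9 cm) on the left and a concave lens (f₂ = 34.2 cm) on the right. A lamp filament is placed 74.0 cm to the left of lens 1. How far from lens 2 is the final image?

Lens 1: 1/d_i1 = 1/f₁ − 1/d_o1 = 1/(32.9) − 1/(74.0) = 0.01688, so d_i1 = 59.24 cm.
The intermediate image is 59.24 cm to the right of lens 1, which is 129 − (59.24) = 69.76 cm to the left of lens 2, so d_o2 = +69.76 cm.
Lens 2 is diverging, so f₂ = −34.2 cm.
Lens 2: 1/d_i2 = 1/f₂ − 1/d_o2 = 1/(-34.2) − 1/(69.76) = -0.04357, so d_i2 = -22.9 cm.
The final image is virtual, 22.9 cm to the left of lens 2 (overall magnification ≈ -0.26).

22.9 cm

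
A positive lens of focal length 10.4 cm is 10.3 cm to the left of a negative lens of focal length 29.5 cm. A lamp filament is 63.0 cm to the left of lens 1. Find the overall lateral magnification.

Lens 1: 1/d_i1 = 1/(10.4) − 1/(63.0) = 0.08028, so d_i1 = 12.46 cm; m₁ = −d_i1/d_o1 = -0.1978.
d_o2 = 10.3 − (12.46) = -2.160 cm (virtual object).
f₂ = −29.5 cm (diverging).
Lens 2: 1/d_i2 = 1/(-29.5) − 1/(-2.160) = 0.4291, so d_i2 = 2.331 cm; m₂ = −d_i2/d_o2 = +1.079.
m = m₁·m₂ = (-0.1978)(+1.079) = -0.213.

m = -0.213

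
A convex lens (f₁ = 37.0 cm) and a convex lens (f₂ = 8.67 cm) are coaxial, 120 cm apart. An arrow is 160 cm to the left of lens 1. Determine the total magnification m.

Lens 1: 1/d_i1 = 1/(37.0) − 1/(160) = 0.02078, so d_i1 = 48.13 cm; m₁ = −d_i1/d_o1 = -0.3008.
d_o2 = 120 − (48.13) = 71.87 cm.
Lens 2: 1/d_i2 = 1/(8.67) − 1/(71.87) = 0.1014, so d_i2 = 9.859 cm; m₂ = −d_i2/d_o2 = -0.1372.
m = m₁·m₂ = (-0.3008)(-0.1372) = +0.0413.

m = +0.0413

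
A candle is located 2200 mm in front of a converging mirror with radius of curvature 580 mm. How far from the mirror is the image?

f = R/2 = 580/2 = 290.0 mm.
Mirror equation: 1/s_i = 1/f − 1/s_o = 1/(290.0) − 1/(2200) = 0.003448 − 0.0004545 = 0.002994, so s_i = 334 mm.
The image is real, inverted and reduced, in front of the mirror.

334 mm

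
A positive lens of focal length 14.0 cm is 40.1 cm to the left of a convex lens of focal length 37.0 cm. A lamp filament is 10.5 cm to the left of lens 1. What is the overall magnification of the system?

Lens 1: 1/d_i1 = 1/(14.0) − 1/(10.5) = -0.02381, so d_i1 = -42.00 cm; m₁ = −d_i1/d_o1 = +4.000.
d_o2 = 40.1 − (-42.00) = 82.10 cm.
Lens 2: 1/d_i2 = 1/(37.0) − 1/(82.10) = 0.01485, so d_i2 = 67.35 cm; m₂ = −d_i2/d_o2 = -0.8204.
m = m₁·m₂ = (+4.000)(-0.8204) = -3.28.

m = -3.28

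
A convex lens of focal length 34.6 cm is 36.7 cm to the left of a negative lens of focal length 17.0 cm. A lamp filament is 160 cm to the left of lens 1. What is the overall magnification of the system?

m = -0.491

Lens 1: 1/d_i1 = 1/(34.6) − 1/(160) = 0.02265, so d_i1 = 44.15 cm; m₁ = −d_i1/d_o1 = -0.2759.
d_o2 = 36.7 − (44.15) = -7.450 cm (virtual object).
f₂ = −17.0 cm (diverging).
Lens 2: 1/d_i2 = 1/(-17.0) − 1/(-7.450) = 0.07540, so d_i2 = 13.26 cm; m₂ = −d_i2/d_o2 = +1.780.
m = m₁·m₂ = (-0.2759)(+1.780) = -0.491.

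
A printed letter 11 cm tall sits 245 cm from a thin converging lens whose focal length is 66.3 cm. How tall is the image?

4.08 cm

1/d_i = 1/f − 1/d_o = 1/(66.30) − 1/(245) = 0.01100, so d_i = 90.90 cm.
m = −d_i/d_o = -0.3710.
|h_i| = |m|·h_o = 0.3710 × 11 = 4.08 cm. The image is real, inverted and reduced, on the far side of the lens.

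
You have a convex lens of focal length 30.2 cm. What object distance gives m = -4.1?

m = −d_i/d_o ⇒ d_i = −m·d_o.
1/f = 1/d_o + 1/d_i = 1/d_o − 1/(m·d_o) = (1 − 1/m)/d_o, so d_o = f(1 − 1/m) = (30.20)(1 − 1/(-4.1)) = 37.6 cm.

37.6 cm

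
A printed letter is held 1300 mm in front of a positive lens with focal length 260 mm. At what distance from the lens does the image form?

Lens equation: 1/v = 1/f − 1/u = 1/(260.0) − 1/(1300) = 0.003846 − 0.0007692 = 0.003077, so v = 325 mm.
The image is real, inverted and reduced, on the far side of the lens.

325 mm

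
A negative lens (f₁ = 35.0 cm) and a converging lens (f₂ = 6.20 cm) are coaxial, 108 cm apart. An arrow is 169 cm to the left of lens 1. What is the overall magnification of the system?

f₁ = −35.0 cm (diverging).
Lens 1: 1/d_i1 = 1/(-35.0) − 1/(169) = -0.03449, so d_i1 = -29.00 cm; m₁ = −d_i1/d_o1 = +0.1716.
d_o2 = 108 − (-29.00) = 137.0 cm.
Lens 2: 1/d_i2 = 1/(6.20) − 1/(137.0) = 0.1540, so d_i2 = 6.494 cm; m₂ = −d_i2/d_o2 = -0.04740.
m = m₁·m₂ = (+0.1716)(-0.04740) = -0.00813.

m = -0.00813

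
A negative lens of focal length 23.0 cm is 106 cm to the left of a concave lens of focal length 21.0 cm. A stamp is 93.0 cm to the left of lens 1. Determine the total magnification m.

m = +0.0286

f₁ = −23.0 cm (diverging).
Lens 1: 1/d_i1 = 1/(-23.0) − 1/(93.0) = -0.05423, so d_i1 = -18.44 cm; m₁ = −d_i1/d_o1 = +0.1983.
d_o2 = 106 − (-18.44) = 124.4 cm.
f₂ = −21.0 cm (diverging).
Lens 2: 1/d_i2 = 1/(-21.0) − 1/(124.4) = -0.05566, so d_i2 = -17.97 cm; m₂ = −d_i2/d_o2 = +0.1444.
m = m₁·m₂ = (+0.1983)(+0.1444) = +0.0286.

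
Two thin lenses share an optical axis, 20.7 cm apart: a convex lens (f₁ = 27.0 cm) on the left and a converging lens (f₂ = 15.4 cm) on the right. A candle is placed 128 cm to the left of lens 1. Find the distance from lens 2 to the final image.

Lens 1: 1/d_i1 = 1/f₁ − 1/d_o1 = 1/(27.0) − 1/(128) = 0.02922, so d_i1 = 34.22 cm.
The intermediate image is 34.22 cm to the right of lens 1, which lies 13.52 cm to the right of lens 2 — a virtual object — so d_o2 = −13.52 cm.
Lens 2: 1/d_i2 = 1/f₂ − 1/d_o2 = 1/(15.4) − 1/(-13.52) = 0.1389, so d_i2 = 7.20 cm.
The final image is real, 7.20 cm to the right of lens 2 (overall magnification ≈ -0.14).

7.20 cm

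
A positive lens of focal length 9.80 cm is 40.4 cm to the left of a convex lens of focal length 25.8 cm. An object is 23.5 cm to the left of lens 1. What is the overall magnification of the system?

Lens 1: 1/d_i1 = 1/(9.80) − 1/(23.5) = 0.05949, so d_i1 = 16.81 cm; m₁ = −d_i1/d_o1 = -0.7153.
d_o2 = 40.4 − (16.81) = 23.59 cm.
Lens 2: 1/d_i2 = 1/(25.8) − 1/(23.59) = -0.003631, so d_i2 = -275.4 cm; m₂ = −d_i2/d_o2 = +11.67.
m = m₁·m₂ = (-0.7153)(+11.67) = -8.35.

m = -8.35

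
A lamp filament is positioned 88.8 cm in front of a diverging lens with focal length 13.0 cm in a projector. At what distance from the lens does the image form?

11.3 cm

For a diverging lens, f = -13.0 cm.
Lens equation: 1/q = 1/f − 1/p = 1/(-13.00) − 1/(88.8) = -0.07692 − 0.01126 = -0.08818, so q = -11.3 cm.
The image is virtual, upright and reduced, on the same side as the object.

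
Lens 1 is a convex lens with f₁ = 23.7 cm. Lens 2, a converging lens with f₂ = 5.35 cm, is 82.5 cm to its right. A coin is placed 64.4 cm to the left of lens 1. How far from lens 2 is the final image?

6.07 cm

Lens 1: 1/d_i1 = 1/f₁ − 1/d_o1 = 1/(23.7) − 1/(64.4) = 0.02667, so d_i1 = 37.50 cm.
The intermediate image is 37.50 cm to the right of lens 1, which is 82.5 − (37.50) = 45.00 cm to the left of lens 2, so d_o2 = +45.00 cm.
Lens 2: 1/d_i2 = 1/f₂ − 1/d_o2 = 1/(5.35) − 1/(45.00) = 0.1647, so d_i2 = 6.07 cm.
The final image is real, 6.07 cm to the right of lens 2 (overall magnification ≈ 0.079).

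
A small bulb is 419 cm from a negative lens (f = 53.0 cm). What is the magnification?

For a negative lens, f = -53.0 cm.
1/d_i = 1/f − 1/d_o = 1/(-53.00) − 1/(419) = -0.02125, so d_i = -47.05 cm.
m = −d_i/d_o = −(-47.05)/(419) = +0.112.
The image is virtual, upright and reduced, on the same side as the object.

m = +0.112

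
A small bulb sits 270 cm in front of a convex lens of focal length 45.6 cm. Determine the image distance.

54.9 cm

Lens equation: 1/v = 1/f − 1/u = 1/(45.60) − 1/(270) = 0.02193 − 0.003704 = 0.01823, so v = 54.9 cm.
The image is real, inverted and reduced, on the far side of the lens.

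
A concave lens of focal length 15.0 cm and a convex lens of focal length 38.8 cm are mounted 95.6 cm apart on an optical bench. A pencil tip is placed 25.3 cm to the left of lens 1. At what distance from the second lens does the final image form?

61.5 cm

Lens 1 is diverging, so f₁ = −15.0 cm.
Lens 1: 1/d_i1 = 1/f₁ − 1/d_o1 = 1/(-15.0) − 1/(25.3) = -0.1062, so d_i1 = -9.417 cm.
The intermediate image is 9.417 cm to the left of lens 1 (virtual), which is 95.6 − (-9.417) = 105.0 cm to the left of lens 2, so d_o2 = +105.0 cm.
Lens 2: 1/d_i2 = 1/f₂ − 1/d_o2 = 1/(38.8) − 1/(105.0) = 0.01625, so d_i2 = 61.5 cm.
The final image is real, 61.5 cm to the right of lens 2 (overall magnification ≈ -0.22).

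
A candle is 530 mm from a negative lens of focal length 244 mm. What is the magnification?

For a negative lens, f = -244 mm.
1/d_i = 1/f − 1/d_o = 1/(-244.0) − 1/(530) = -0.005985, so d_i = -167.1 mm.
m = −d_i/d_o = −(-167.1)/(530) = +0.315.
The image is virtual, upright and reduced, on the same side as the object.

m = +0.315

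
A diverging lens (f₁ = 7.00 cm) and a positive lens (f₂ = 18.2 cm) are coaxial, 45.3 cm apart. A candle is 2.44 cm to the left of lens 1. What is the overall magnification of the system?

m = -0.467

f₁ = −7.00 cm (diverging).
Lens 1: 1/d_i1 = 1/(-7.00) − 1/(2.44) = -0.5527, so d_i1 = -1.809 cm; m₁ = −d_i1/d_o1 = +0.7414.
d_o2 = 45.3 − (-1.809) = 47.11 cm.
Lens 2: 1/d_i2 = 1/(18.2) − 1/(47.11) = 0.03372, so d_i2 = 29.66 cm; m₂ = −d_i2/d_o2 = -0.6295.
m = m₁·m₂ = (+0.7414)(-0.6295) = -0.467.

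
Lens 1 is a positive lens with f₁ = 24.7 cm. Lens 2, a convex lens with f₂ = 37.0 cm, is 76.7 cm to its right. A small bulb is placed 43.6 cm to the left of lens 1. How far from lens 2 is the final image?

42.2 cm

Lens 1: 1/d_i1 = 1/f₁ − 1/d_o1 = 1/(24.7) − 1/(43.6) = 0.01755, so d_i1 = 56.98 cm.
The intermediate image is 56.98 cm to the right of lens 1, which is 76.7 − (56.98) = 19.72 cm to the left of lens 2, so d_o2 = +19.72 cm.
Lens 2: 1/d_i2 = 1/f₂ − 1/d_o2 = 1/(37.0) − 1/(19.72) = -0.02368, so d_i2 = -42.2 cm.
The final image is virtual, 42.2 cm to the left of lens 2 (overall magnification ≈ -2.8).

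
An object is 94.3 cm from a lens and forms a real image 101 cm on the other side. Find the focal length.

Real image ⇒ d_i = +101 cm.
1/f = 1/d_o + 1/d_i = 1/(94.3) + 1/(101) = 0.02051, so f = 48.8 cm.
Since f is positive, the lens is converging.

f = 48.8 cm (converging)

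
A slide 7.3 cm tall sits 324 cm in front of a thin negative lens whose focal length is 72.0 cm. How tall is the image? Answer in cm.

For a negative lens, f = -72.0 cm.
1/d_i = 1/f − 1/d_o = 1/(-72.00) − 1/(324) = -0.01698, so d_i = -58.91 cm.
m = −d_i/d_o = +0.1818.
|h_i| = |m|·h_o = 0.1818 × 7.3 = 1.33 cm. The image is virtual, upright and reduced, on the same side as the object.

1.33 cm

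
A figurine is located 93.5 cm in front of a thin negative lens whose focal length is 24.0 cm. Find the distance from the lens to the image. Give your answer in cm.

19.1 cm

For a negative lens, f = -24.0 cm.
Thin-lens equation: 1/s_i = 1/f − 1/s_o = 1/(-24.00) − 1/(93.5) = -0.04167 − 0.01070 = -0.05236, so s_i = -19.1 cm.
The image is virtual, upright and reduced, on the same side as the object.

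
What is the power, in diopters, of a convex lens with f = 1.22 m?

P = 1/f = 1/(1.22 m) = +0.820 D.

P = +0.820 D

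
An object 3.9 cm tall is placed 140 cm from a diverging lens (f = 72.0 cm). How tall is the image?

For a diverging lens, f = -72.0 cm.
1/d_i = 1/f − 1/d_o = 1/(-72.00) − 1/(140) = -0.02103, so d_i = -47.55 cm.
m = −d_i/d_o = +0.3396.
|h_i| = |m|·h_o = 0.3396 × 3.9 = 1.32 cm. The image is virtual, upright and reduced, on the same side as the object.

1.32 cm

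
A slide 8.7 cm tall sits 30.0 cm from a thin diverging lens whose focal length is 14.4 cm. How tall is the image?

2.82 cm

For a diverging lens, f = -14.4 cm.
1/d_i = 1/f − 1/d_o = 1/(-14.40) − 1/(30.0) = -0.1028, so d_i = -9.730 cm.
m = −d_i/d_o = +0.3243.
|h_i| = |m|·h_o = 0.3243 × 8.7 = 2.82 cm. The image is virtual, upright and reduced, on the same side as the object.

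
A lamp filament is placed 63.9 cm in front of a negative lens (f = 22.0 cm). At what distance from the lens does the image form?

For a negative lens, f = -22.0 cm.
Thin-lens equation: 1/d_i = 1/f − 1/d_o = 1/(-22.00) − 1/(63.9) = -0.04545 − 0.01565 = -0.06110, so d_i = -16.4 cm.
The image is virtual, upright and reduced, on the same side as the object.

16.4 cm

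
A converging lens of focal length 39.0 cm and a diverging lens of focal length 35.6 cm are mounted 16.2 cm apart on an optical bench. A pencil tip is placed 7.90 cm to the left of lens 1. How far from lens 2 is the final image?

Lens 1: 1/d_i1 = 1/f₁ − 1/d_o1 = 1/(39.0) − 1/(7.90) = -0.1009, so d_i1 = -9.907 cm.
The intermediate image is 9.907 cm to the left of lens 1 (virtual), which is 16.2 − (-9.907) = 26.11 cm to the left of lens 2, so d_o2 = +26.11 cm.
Lens 2 is diverging, so f₂ = −35.6 cm.
Lens 2: 1/d_i2 = 1/f₂ − 1/d_o2 = 1/(-35.6) − 1/(26.11) = -0.06639, so d_i2 = -15.1 cm.
The final image is virtual, 15.1 cm to the left of lens 2 (overall magnification ≈ 0.72).

15.1 cm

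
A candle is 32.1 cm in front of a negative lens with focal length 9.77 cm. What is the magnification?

For a negative lens, f = -9.77 cm.
1/d_i = 1/f − 1/d_o = 1/(-9.770) − 1/(32.1) = -0.1335, so d_i = -7.490 cm.
m = −d_i/d_o = −(-7.490)/(32.1) = +0.233.
The image is virtual, upright and reduced, on the same side as the object.

m = +0.233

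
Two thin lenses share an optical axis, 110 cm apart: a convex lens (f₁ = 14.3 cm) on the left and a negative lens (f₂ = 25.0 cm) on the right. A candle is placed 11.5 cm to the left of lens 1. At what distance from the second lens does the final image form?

Lens 1: 1/d_i1 = 1/f₁ − 1/d_o1 = 1/(14.3) − 1/(11.5) = -0.01703, so d_i1 = -58.73 cm.
The intermediate image is 58.73 cm to the left of lens 1 (virtual), which is 110 − (-58.73) = 168.7 cm to the left of lens 2, so d_o2 = +168.7 cm.
Lens 2 is diverging, so f₂ = −25.0 cm.
Lens 2: 1/d_i2 = 1/f₂ − 1/d_o2 = 1/(-25.0) − 1/(168.7) = -0.04593, so d_i2 = -21.8 cm.
The final image is virtual, 21.8 cm to the left of lens 2 (overall magnification ≈ 0.66).

21.8 cm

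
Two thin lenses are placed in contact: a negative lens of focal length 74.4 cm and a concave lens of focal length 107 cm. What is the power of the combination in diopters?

P = -2.28 D

P₁ = 1/f₁ = 1/(-0.744 m) = -1.344 D; P₂ = 1/f₂ = 1/(-1.07 m) = -0.9346 D.
For thin lenses in contact, P = P₁ + P₂ = (-1.344) + (-0.9346) = -2.28 D.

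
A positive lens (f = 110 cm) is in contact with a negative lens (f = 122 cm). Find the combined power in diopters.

P = +0.0894 D

P₁ = 1/f₁ = 1/(1.10 m) = +0.9091 D; P₂ = 1/f₂ = 1/(-1.22 m) = -0.8197 D.
For thin lenses in contact, P = P₁ + P₂ = (+0.9091) + (-0.8197) = +0.0894 D.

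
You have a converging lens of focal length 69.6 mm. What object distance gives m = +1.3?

m = −d_i/d_o ⇒ d_i = −m·d_o.
1/f = 1/d_o + 1/d_i = 1/d_o − 1/(m·d_o) = (1 − 1/m)/d_o, so d_o = f(1 − 1/m) = (69.60)(1 − 1/(+1.3)) = 16.1 mm.

16.1 mm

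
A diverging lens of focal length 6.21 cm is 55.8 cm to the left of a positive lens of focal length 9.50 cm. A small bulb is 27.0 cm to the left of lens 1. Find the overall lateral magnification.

f₁ = −6.21 cm (diverging).
Lens 1: 1/d_i1 = 1/(-6.21) − 1/(27.0) = -0.1981, so d_i1 = -5.049 cm; m₁ = −d_i1/d_o1 = +0.1870.
d_o2 = 55.8 − (-5.049) = 60.85 cm.
Lens 2: 1/d_i2 = 1/(9.50) − 1/(60.85) = 0.08883, so d_i2 = 11.26 cm; m₂ = −d_i2/d_o2 = -0.1850.
m = m₁·m₂ = (+0.1870)(-0.1850) = -0.0346.

m = -0.0346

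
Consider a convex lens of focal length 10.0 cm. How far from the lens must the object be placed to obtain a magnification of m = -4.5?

m = −d_i/d_o ⇒ d_i = −m·d_o.
1/f = 1/d_o + 1/d_i = 1/d_o − 1/(m·d_o) = (1 − 1/m)/d_o, so d_o = f(1 − 1/m) = (10.00)(1 − 1/(-4.5)) = 12.2 cm.

12.2 cm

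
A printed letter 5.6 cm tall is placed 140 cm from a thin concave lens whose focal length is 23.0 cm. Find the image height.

For a concave lens, f = -23.0 cm.
1/d_i = 1/f − 1/d_o = 1/(-23.00) − 1/(140) = -0.05062, so d_i = -19.75 cm.
m = −d_i/d_o = +0.1411.
|h_i| = |m|·h_o = 0.1411 × 5.6 = 0.790 cm. The image is virtual, upright and reduced, on the same side as the object.

0.790 cm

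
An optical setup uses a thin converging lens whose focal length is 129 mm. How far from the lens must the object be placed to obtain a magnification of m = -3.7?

m = −d_i/d_o ⇒ d_i = −m·d_o.
1/f = 1/d_o + 1/d_i = 1/d_o − 1/(m·d_o) = (1 − 1/m)/d_o, so d_o = f(1 − 1/m) = (129.0)(1 − 1/(-3.7)) = 164 mm.

164 mm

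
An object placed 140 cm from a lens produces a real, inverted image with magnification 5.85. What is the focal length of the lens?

f = 120 cm (converging)

m = −d_i/d_o ⇒ d_i = −m·d_o = −(-5.85)·(140) = 819.0 cm.
1/f = 1/d_o + 1/d_i = 1/(140) + 1/(819.0) = 0.008364, so f = 120 cm.
Since f is positive, the lens is converging.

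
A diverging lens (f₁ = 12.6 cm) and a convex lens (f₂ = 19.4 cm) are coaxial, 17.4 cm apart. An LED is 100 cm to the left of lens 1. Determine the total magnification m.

f₁ = −12.6 cm (diverging).
Lens 1: 1/d_i1 = 1/(-12.6) − 1/(100) = -0.08937, so d_i1 = -11.19 cm; m₁ = −d_i1/d_o1 = +0.1119.
d_o2 = 17.4 − (-11.19) = 28.59 cm.
Lens 2: 1/d_i2 = 1/(19.4) − 1/(28.59) = 0.01657, so d_i2 = 60.35 cm; m₂ = −d_i2/d_o2 = -2.111.
m = m₁·m₂ = (+0.1119)(-2.111) = -0.236.

m = -0.236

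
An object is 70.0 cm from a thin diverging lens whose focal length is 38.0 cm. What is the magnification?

m = +0.352

For a diverging lens, f = -38.0 cm.
1/d_i = 1/f − 1/d_o = 1/(-38.00) − 1/(70.0) = -0.04060, so d_i = -24.63 cm.
m = −d_i/d_o = −(-24.63)/(70.0) = +0.352.
The image is virtual, upright and reduced, on the same side as the object.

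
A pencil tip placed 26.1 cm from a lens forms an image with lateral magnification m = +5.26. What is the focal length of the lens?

m = −d_i/d_o ⇒ d_i = −m·d_o = −(+5.26)·(26.1) = -137.3 cm.
1/f = 1/d_o + 1/d_i = 1/(26.1) + 1/(-137.3) = 0.03103, so f = 32.2 cm.
Since f is positive, the lens is converging.

f = 32.2 cm (converging)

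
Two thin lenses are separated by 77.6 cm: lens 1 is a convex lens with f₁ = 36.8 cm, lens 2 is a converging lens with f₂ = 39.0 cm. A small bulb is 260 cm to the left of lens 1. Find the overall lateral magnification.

m = -1.51

Lens 1: 1/d_i1 = 1/(36.8) − 1/(260) = 0.02333, so d_i1 = 42.87 cm; m₁ = −d_i1/d_o1 = -0.1649.
d_o2 = 77.6 − (42.87) = 34.73 cm.
Lens 2: 1/d_i2 = 1/(39.0) − 1/(34.73) = -0.003153, so d_i2 = -317.2 cm; m₂ = −d_i2/d_o2 = +9.133.
m = m₁·m₂ = (-0.1649)(+9.133) = -1.51.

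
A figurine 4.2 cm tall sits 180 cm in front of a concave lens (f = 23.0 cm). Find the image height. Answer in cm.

For a concave lens, f = -23.0 cm.
1/d_i = 1/f − 1/d_o = 1/(-23.00) − 1/(180) = -0.04903, so d_i = -20.39 cm.
m = −d_i/d_o = +0.1133.
|h_i| = |m|·h_o = 0.1133 × 4.2 = 0.476 cm. The image is virtual, upright and reduced, on the same side as the object.

0.476 cm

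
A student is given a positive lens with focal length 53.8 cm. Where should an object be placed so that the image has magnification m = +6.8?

m = −d_i/d_o ⇒ d_i = −m·d_o.
1/f = 1/d_o + 1/d_i = 1/d_o − 1/(m·d_o) = (1 − 1/m)/d_o, so d_o = f(1 − 1/m) = (53.80)(1 − 1/(+6.8)) = 45.9 cm.

45.9 cm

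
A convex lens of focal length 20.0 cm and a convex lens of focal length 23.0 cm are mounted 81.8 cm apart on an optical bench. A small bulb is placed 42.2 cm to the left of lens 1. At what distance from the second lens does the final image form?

48.5 cm

Lens 1: 1/d_i1 = 1/f₁ − 1/d_o1 = 1/(20.0) − 1/(42.2) = 0.02630, so d_i1 = 38.02 cm.
The intermediate image is 38.02 cm to the right of lens 1, which is 81.8 − (38.02) = 43.78 cm to the left of lens 2, so d_o2 = +43.78 cm.
Lens 2: 1/d_i2 = 1/f₂ − 1/d_o2 = 1/(23.0) − 1/(43.78) = 0.02064, so d_i2 = 48.5 cm.
The final image is real, 48.5 cm to the right of lens 2 (overall magnification ≈ 1.00).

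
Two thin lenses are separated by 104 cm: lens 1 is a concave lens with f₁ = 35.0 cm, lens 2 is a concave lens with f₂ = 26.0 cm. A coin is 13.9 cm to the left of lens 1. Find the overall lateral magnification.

m = +0.133

f₁ = −35.0 cm (diverging).
Lens 1: 1/d_i1 = 1/(-35.0) − 1/(13.9) = -0.1005, so d_i1 = -9.949 cm; m₁ = −d_i1/d_o1 = +0.7158.
d_o2 = 104 − (-9.949) = 113.9 cm.
f₂ = −26.0 cm (diverging).
Lens 2: 1/d_i2 = 1/(-26.0) − 1/(113.9) = -0.04724, so d_i2 = -21.17 cm; m₂ = −d_i2/d_o2 = +0.1858.
m = m₁·m₂ = (+0.7158)(+0.1858) = +0.133.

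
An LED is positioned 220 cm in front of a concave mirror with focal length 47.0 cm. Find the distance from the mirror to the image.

59.8 cm

Mirror equation: 1/q = 1/f − 1/p = 1/(47.00) − 1/(220) = 0.02128 − 0.004545 = 0.01673, so q = 59.8 cm.
The image is real, inverted and reduced, in front of the mirror.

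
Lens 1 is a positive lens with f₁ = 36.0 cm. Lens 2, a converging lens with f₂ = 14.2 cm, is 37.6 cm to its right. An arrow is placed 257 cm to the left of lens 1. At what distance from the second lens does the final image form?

Lens 1: 1/d_i1 = 1/f₁ − 1/d_o1 = 1/(36.0) − 1/(257) = 0.02389, so d_i1 = 41.86 cm.
The intermediate image is 41.86 cm to the right of lens 1, which lies 4.260 cm to the right of lens 2 — a virtual object — so d_o2 = −4.260 cm.
Lens 2: 1/d_i2 = 1/f₂ − 1/d_o2 = 1/(14.2) − 1/(-4.260) = 0.3052, so d_i2 = 3.28 cm.
The final image is real, 3.28 cm to the right of lens 2 (overall magnification ≈ -0.13).

3.28 cm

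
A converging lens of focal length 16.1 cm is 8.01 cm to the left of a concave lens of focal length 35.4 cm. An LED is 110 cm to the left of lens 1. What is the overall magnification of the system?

Lens 1: 1/d_i1 = 1/(16.1) − 1/(110) = 0.05302, so d_i1 = 18.86 cm; m₁ = −d_i1/d_o1 = -0.1715.
d_o2 = 8.01 − (18.86) = -10.85 cm (virtual object).
f₂ = −35.4 cm (diverging).
Lens 2: 1/d_i2 = 1/(-35.4) − 1/(-10.85) = 0.06392, so d_i2 = 15.65 cm; m₂ = −d_i2/d_o2 = +1.442.
m = m₁·m₂ = (-0.1715)(+1.442) = -0.247.

m = -0.247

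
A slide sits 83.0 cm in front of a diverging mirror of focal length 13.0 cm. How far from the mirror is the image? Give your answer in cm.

For a diverging mirror, f = -13.0 cm.
Mirror equation: 1/v = 1/f − 1/u = 1/(-13.00) − 1/(83.0) = -0.07692 − 0.01205 = -0.08897, so v = -11.2 cm.
The image is virtual, upright and reduced, behind the mirror.

11.2 cm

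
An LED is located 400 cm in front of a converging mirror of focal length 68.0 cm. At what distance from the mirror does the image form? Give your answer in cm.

81.9 cm

Mirror equation: 1/v = 1/f − 1/u = 1/(68.00) − 1/(400) = 0.01471 − 0.002500 = 0.01221, so v = 81.9 cm.
The image is real, inverted and reduced, in front of the mirror.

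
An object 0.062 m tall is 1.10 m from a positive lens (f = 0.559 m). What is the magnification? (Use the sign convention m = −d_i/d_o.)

m = -1.03

1/d_i = 1/f − 1/d_o = 1/(0.5590) − 1/(1.10) = 0.8798, so d_i = 1.137 m.
m = −d_i/d_o = −(1.137)/(1.10) = -1.03.
The image is real, inverted and enlarged, on the far side of the lens.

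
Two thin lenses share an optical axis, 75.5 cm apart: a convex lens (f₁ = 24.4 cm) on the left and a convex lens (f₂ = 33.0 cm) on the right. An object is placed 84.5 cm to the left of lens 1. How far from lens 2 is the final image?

Lens 1: 1/d_i1 = 1/f₁ − 1/d_o1 = 1/(24.4) − 1/(84.5) = 0.02915, so d_i1 = 34.31 cm.
The intermediate image is 34.31 cm to the right of lens 1, which is 75.5 − (34.31) = 41.19 cm to the left of lens 2, so d_o2 = +41.19 cm.
Lens 2: 1/d_i2 = 1/f₂ − 1/d_o2 = 1/(33.0) − 1/(41.19) = 0.006025, so d_i2 = 166 cm.
The final image is real, 166 cm to the right of lens 2 (overall magnification ≈ 1.6).

166 cm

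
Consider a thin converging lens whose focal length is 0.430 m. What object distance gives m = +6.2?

0.361 m

m = −d_i/d_o ⇒ d_i = −m·d_o.
1/f = 1/d_o + 1/d_i = 1/d_o − 1/(m·d_o) = (1 − 1/m)/d_o, so d_o = f(1 − 1/m) = (0.4300)(1 − 1/(+6.2)) = 0.361 m.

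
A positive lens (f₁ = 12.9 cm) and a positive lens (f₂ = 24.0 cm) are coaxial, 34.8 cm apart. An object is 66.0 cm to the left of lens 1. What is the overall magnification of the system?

m = -1.11

Lens 1: 1/d_i1 = 1/(12.9) − 1/(66.0) = 0.06237, so d_i1 = 16.03 cm; m₁ = −d_i1/d_o1 = -0.2429.
d_o2 = 34.8 − (16.03) = 18.77 cm.
Lens 2: 1/d_i2 = 1/(24.0) − 1/(18.77) = -0.01161, so d_i2 = -86.13 cm; m₂ = −d_i2/d_o2 = +4.589.
m = m₁·m₂ = (-0.2429)(+4.589) = -1.11.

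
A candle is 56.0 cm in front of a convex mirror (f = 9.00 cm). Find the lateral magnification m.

For a convex mirror, f = -9.00 cm.
1/d_i = 1/f − 1/d_o = 1/(-9.000) − 1/(56.0) = -0.1290, so d_i = -7.754 cm.
m = −d_i/d_o = −(-7.754)/(56.0) = +0.138.
The image is virtual, upright and reduced, behind the mirror.

m = +0.138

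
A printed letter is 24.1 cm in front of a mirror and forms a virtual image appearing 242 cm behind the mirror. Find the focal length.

Virtual image ⇒ d_i = −242 cm.
1/f = 1/d_o + 1/d_i = 1/(24.1) + 1/(-242) = 0.03736, so f = 26.8 cm.
Since f is positive, the mirror is concave.

f = 26.8 cm (concave)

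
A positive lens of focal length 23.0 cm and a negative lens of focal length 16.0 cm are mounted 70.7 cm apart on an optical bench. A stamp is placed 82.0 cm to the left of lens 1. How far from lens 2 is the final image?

11.3 cm

Lens 1: 1/d_i1 = 1/f₁ − 1/d_o1 = 1/(23.0) − 1/(82.0) = 0.03128, so d_i1 = 31.97 cm.
The intermediate image is 31.97 cm to the right of lens 1, which is 70.7 − (31.97) = 38.73 cm to the left of lens 2, so d_o2 = +38.73 cm.
Lens 2 is diverging, so f₂ = −16.0 cm.
Lens 2: 1/d_i2 = 1/f₂ − 1/d_o2 = 1/(-16.0) − 1/(38.73) = -0.08832, so d_i2 = -11.3 cm.
The final image is virtual, 11.3 cm to the left of lens 2 (overall magnification ≈ -0.11).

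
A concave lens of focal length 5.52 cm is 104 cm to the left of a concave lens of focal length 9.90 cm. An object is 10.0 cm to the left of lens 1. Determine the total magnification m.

m = +0.0300

f₁ = −5.52 cm (diverging).
Lens 1: 1/d_i1 = 1/(-5.52) − 1/(10.0) = -0.2812, so d_i1 = -3.557 cm; m₁ = −d_i1/d_o1 = +0.3557.
d_o2 = 104 − (-3.557) = 107.6 cm.
f₂ = −9.90 cm (diverging).
Lens 2: 1/d_i2 = 1/(-9.90) − 1/(107.6) = -0.1103, so d_i2 = -9.066 cm; m₂ = −d_i2/d_o2 = +0.08426.
m = m₁·m₂ = (+0.3557)(+0.08426) = +0.0300.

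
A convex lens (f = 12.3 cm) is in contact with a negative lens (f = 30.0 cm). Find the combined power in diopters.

P = +4.80 D

P₁ = 1/f₁ = 1/(0.123 m) = +8.130 D; P₂ = 1/f₂ = 1/(-0.300 m) = -3.333 D.
For thin lenses in contact, P = P₁ + P₂ = (+8.130) + (-3.333) = +4.80 D.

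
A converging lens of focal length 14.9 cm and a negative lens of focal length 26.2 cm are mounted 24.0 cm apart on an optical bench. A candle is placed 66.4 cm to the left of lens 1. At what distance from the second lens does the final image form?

4.05 cm

Lens 1: 1/d_i1 = 1/f₁ − 1/d_o1 = 1/(14.9) − 1/(66.4) = 0.05205, so d_i1 = 19.21 cm.
The intermediate image is 19.21 cm to the right of lens 1, which is 24.0 − (19.21) = 4.790 cm to the left of lens 2, so d_o2 = +4.790 cm.
Lens 2 is diverging, so f₂ = −26.2 cm.
Lens 2: 1/d_i2 = 1/f₂ − 1/d_o2 = 1/(-26.2) − 1/(4.790) = -0.2469, so d_i2 = -4.05 cm.
The final image is virtual, 4.05 cm to the left of lens 2 (overall magnification ≈ -0.24).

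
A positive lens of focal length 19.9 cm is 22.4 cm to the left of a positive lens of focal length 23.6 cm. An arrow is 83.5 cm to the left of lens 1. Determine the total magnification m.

Lens 1: 1/d_i1 = 1/(19.9) − 1/(83.5) = 0.03828, so d_i1 = 26.13 cm; m₁ = −d_i1/d_o1 = -0.3129.
d_o2 = 22.4 − (26.13) = -3.730 cm (virtual object).
Lens 2: 1/d_i2 = 1/(23.6) − 1/(-3.730) = 0.3105, so d_i2 = 3.221 cm; m₂ = −d_i2/d_o2 = +0.8635.
m = m₁·m₂ = (-0.3129)(+0.8635) = -0.270.

m = -0.270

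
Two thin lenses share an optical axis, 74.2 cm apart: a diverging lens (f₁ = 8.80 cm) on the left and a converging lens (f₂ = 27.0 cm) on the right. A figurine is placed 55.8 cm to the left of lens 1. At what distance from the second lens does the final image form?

40.3 cm

Lens 1 is diverging, so f₁ = −8.80 cm.
Lens 1: 1/d_i1 = 1/f₁ − 1/d_o1 = 1/(-8.80) − 1/(55.8) = -0.1316, so d_i1 = -7.601 cm.
The intermediate image is 7.601 cm to the left of lens 1 (virtual), which is 74.2 − (-7.601) = 81.80 cm to the left of lens 2, so d_o2 = +81.80 cm.
Lens 2: 1/d_i2 = 1/f₂ − 1/d_o2 = 1/(27.0) − 1/(81.80) = 0.02481, so d_i2 = 40.3 cm.
The final image is real, 40.3 cm to the right of lens 2 (overall magnification ≈ -0.067).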